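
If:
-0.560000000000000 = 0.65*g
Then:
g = -0.86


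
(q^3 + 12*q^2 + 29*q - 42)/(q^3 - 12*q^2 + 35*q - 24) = (q^2 + 13*q + 42)/(q^2 - 11*q + 24)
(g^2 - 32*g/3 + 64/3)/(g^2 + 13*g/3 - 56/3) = (g - 8)/(g + 7)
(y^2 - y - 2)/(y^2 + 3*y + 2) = (y - 2)/(y + 2)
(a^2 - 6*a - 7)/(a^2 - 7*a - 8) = (a - 7)/(a - 8)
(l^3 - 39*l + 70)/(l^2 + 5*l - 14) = l - 5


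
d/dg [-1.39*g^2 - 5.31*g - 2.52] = -2.78*g - 5.31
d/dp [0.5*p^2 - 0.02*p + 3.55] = 1.0*p - 0.02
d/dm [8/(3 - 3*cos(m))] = -8*sin(m)/(3*(cos(m) - 1)^2)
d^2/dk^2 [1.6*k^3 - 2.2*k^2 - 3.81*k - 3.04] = 9.6*k - 4.4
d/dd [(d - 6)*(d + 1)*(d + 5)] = 3*d^2 - 31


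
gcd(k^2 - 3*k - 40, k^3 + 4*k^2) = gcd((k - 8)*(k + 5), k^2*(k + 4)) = 1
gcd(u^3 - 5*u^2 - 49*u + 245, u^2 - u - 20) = u - 5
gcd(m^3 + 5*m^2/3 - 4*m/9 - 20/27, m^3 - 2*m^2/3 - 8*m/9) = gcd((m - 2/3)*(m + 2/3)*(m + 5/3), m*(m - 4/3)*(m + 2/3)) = m + 2/3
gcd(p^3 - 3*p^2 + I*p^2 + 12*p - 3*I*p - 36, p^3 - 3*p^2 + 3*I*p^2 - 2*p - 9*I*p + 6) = p - 3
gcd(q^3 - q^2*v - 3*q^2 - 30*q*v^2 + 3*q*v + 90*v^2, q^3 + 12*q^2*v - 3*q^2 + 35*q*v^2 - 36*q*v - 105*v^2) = q^2 + 5*q*v - 3*q - 15*v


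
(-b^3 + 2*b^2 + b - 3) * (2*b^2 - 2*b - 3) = -2*b^5 + 6*b^4 + b^3 - 14*b^2 + 3*b + 9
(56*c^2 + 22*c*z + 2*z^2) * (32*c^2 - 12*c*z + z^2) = 1792*c^4 + 32*c^3*z - 144*c^2*z^2 - 2*c*z^3 + 2*z^4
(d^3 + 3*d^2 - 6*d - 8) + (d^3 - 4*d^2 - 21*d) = 2*d^3 - d^2 - 27*d - 8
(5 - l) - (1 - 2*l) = l + 4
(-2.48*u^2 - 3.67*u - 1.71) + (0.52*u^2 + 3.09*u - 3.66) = -1.96*u^2 - 0.58*u - 5.37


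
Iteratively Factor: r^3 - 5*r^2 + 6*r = (r - 2)*(r^2 - 3*r) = (r - 3)*(r - 2)*(r)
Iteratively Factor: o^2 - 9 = (o + 3)*(o - 3)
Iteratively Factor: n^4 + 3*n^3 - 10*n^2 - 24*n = (n + 4)*(n^3 - n^2 - 6*n) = n*(n + 4)*(n^2 - n - 6) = n*(n - 3)*(n + 4)*(n + 2)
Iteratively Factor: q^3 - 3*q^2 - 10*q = (q)*(q^2 - 3*q - 10) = q*(q + 2)*(q - 5)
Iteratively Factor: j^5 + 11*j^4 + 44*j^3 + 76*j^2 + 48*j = (j + 2)*(j^4 + 9*j^3 + 26*j^2 + 24*j) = (j + 2)^2*(j^3 + 7*j^2 + 12*j) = (j + 2)^2*(j + 4)*(j^2 + 3*j) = j*(j + 2)^2*(j + 4)*(j + 3)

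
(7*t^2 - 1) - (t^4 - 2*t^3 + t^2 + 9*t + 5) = -t^4 + 2*t^3 + 6*t^2 - 9*t - 6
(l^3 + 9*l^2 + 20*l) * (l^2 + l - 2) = l^5 + 10*l^4 + 27*l^3 + 2*l^2 - 40*l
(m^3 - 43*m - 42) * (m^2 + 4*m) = m^5 + 4*m^4 - 43*m^3 - 214*m^2 - 168*m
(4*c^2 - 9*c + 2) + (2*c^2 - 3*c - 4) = 6*c^2 - 12*c - 2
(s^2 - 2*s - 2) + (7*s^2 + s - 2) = 8*s^2 - s - 4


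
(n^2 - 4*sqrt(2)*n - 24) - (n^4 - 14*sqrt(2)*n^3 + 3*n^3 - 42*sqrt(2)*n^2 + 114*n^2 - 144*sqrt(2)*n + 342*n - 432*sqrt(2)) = -n^4 - 3*n^3 + 14*sqrt(2)*n^3 - 113*n^2 + 42*sqrt(2)*n^2 - 342*n + 140*sqrt(2)*n - 24 + 432*sqrt(2)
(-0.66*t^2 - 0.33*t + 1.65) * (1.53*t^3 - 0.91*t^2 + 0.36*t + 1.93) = -1.0098*t^5 + 0.0957*t^4 + 2.5872*t^3 - 2.8941*t^2 - 0.0429*t + 3.1845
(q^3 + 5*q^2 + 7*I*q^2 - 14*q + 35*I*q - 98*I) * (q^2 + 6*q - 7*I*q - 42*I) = q^5 + 11*q^4 + 65*q^3 + 455*q^2 + 784*q - 4116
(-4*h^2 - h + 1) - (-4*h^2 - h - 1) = 2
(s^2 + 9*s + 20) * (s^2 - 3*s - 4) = s^4 + 6*s^3 - 11*s^2 - 96*s - 80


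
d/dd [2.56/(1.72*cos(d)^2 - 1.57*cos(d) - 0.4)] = (8.8064*cos(d) - 4.0192)*sin(d)/(-1.72*cos(d)^2 + 1.57*cos(d) + 0.4)^2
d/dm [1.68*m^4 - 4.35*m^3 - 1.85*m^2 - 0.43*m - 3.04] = 6.72*m^3 - 13.05*m^2 - 3.7*m - 0.43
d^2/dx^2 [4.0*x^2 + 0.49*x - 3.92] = 8.00000000000000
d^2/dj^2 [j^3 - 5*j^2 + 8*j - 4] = 6*j - 10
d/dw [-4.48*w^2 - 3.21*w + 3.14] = -8.96*w - 3.21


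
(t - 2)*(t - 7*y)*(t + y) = t^3 - 6*t^2*y - 2*t^2 - 7*t*y^2 + 12*t*y + 14*y^2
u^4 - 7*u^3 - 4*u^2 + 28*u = u*(u - 7)*(u - 2)*(u + 2)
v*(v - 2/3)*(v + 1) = v^3 + v^2/3 - 2*v/3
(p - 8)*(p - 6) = p^2 - 14*p + 48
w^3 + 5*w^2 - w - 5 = (w - 1)*(w + 1)*(w + 5)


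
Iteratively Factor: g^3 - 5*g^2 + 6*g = (g)*(g^2 - 5*g + 6) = g*(g - 2)*(g - 3)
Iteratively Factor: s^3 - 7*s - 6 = (s + 1)*(s^2 - s - 6) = (s - 3)*(s + 1)*(s + 2)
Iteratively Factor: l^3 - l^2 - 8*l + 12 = (l - 2)*(l^2 + l - 6) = (l - 2)*(l + 3)*(l - 2)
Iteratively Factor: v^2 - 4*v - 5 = (v + 1)*(v - 5)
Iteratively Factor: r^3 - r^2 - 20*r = (r + 4)*(r^2 - 5*r) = (r - 5)*(r + 4)*(r)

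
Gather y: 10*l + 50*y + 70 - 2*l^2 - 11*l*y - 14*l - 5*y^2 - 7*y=-2*l^2 - 4*l - 5*y^2 + y*(43 - 11*l) + 70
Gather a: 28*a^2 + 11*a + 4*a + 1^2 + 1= 28*a^2 + 15*a + 2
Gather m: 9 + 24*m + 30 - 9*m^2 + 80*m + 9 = -9*m^2 + 104*m + 48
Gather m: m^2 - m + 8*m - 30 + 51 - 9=m^2 + 7*m + 12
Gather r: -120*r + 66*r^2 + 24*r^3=24*r^3 + 66*r^2 - 120*r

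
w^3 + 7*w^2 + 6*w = w*(w + 1)*(w + 6)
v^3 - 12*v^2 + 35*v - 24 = (v - 8)*(v - 3)*(v - 1)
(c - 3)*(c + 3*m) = c^2 + 3*c*m - 3*c - 9*m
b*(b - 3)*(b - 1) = b^3 - 4*b^2 + 3*b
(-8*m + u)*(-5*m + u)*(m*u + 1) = 40*m^3*u - 13*m^2*u^2 + 40*m^2 + m*u^3 - 13*m*u + u^2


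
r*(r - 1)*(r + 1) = r^3 - r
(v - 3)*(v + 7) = v^2 + 4*v - 21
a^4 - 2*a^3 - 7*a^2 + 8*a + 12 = (a - 3)*(a - 2)*(a + 1)*(a + 2)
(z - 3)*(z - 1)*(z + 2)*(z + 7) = z^4 + 5*z^3 - 19*z^2 - 29*z + 42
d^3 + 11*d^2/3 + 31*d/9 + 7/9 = (d + 1/3)*(d + 1)*(d + 7/3)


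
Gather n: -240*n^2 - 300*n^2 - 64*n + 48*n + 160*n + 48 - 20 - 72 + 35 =-540*n^2 + 144*n - 9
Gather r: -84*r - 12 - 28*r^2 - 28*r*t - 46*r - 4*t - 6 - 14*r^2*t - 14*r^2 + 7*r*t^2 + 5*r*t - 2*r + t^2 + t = r^2*(-14*t - 42) + r*(7*t^2 - 23*t - 132) + t^2 - 3*t - 18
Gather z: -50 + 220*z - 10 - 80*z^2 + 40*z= -80*z^2 + 260*z - 60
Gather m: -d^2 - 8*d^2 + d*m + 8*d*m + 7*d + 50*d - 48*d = -9*d^2 + 9*d*m + 9*d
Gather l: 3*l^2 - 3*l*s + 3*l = 3*l^2 + l*(3 - 3*s)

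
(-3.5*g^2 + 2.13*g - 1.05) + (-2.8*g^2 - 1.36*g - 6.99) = -6.3*g^2 + 0.77*g - 8.04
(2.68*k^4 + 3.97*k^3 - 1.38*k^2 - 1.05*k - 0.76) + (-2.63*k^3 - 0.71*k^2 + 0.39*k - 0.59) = 2.68*k^4 + 1.34*k^3 - 2.09*k^2 - 0.66*k - 1.35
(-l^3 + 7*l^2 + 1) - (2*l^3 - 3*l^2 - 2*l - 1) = -3*l^3 + 10*l^2 + 2*l + 2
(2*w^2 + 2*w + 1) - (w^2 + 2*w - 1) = w^2 + 2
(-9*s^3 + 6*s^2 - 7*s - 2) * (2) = -18*s^3 + 12*s^2 - 14*s - 4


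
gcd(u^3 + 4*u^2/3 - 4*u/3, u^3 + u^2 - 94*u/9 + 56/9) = u - 2/3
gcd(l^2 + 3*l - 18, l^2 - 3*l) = l - 3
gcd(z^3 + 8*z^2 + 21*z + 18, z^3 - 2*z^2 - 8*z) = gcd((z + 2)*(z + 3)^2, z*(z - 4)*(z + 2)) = z + 2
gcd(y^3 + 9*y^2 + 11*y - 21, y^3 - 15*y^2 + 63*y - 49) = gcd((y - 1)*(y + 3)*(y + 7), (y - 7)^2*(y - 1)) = y - 1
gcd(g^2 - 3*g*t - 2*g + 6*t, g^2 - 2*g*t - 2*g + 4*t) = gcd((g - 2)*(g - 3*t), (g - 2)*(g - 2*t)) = g - 2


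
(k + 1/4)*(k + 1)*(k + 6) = k^3 + 29*k^2/4 + 31*k/4 + 3/2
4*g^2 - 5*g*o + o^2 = (-4*g + o)*(-g + o)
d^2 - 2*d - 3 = (d - 3)*(d + 1)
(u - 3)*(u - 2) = u^2 - 5*u + 6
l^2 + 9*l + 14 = (l + 2)*(l + 7)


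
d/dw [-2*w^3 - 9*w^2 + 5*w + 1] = -6*w^2 - 18*w + 5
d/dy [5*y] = 5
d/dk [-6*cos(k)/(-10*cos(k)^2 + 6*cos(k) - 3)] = 6*(10*cos(k)^2 - 3)*sin(k)/(10*sin(k)^2 + 6*cos(k) - 13)^2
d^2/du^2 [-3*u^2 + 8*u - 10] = -6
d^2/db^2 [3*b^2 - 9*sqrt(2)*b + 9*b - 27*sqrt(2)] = 6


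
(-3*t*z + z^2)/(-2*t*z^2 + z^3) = (3*t - z)/(z*(2*t - z))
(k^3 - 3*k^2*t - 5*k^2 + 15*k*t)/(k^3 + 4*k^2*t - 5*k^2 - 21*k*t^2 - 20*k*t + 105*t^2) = k/(k + 7*t)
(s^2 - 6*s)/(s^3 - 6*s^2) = 1/s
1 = 1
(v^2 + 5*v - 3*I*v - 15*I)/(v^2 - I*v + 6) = (v + 5)/(v + 2*I)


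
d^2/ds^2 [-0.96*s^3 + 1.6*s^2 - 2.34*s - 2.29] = 3.2 - 5.76*s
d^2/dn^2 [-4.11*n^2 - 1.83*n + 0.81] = -8.22000000000000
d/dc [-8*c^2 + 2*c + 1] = 2 - 16*c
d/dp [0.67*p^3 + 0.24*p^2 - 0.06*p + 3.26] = 2.01*p^2 + 0.48*p - 0.06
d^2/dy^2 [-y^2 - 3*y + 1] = -2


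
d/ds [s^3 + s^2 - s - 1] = 3*s^2 + 2*s - 1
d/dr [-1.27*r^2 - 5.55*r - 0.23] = -2.54*r - 5.55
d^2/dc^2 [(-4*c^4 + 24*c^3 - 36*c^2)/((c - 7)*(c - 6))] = 8*(-c^6 + 39*c^5 - 633*c^4 + 5013*c^3 - 19278*c^2 + 31752*c - 15876)/(c^6 - 39*c^5 + 633*c^4 - 5473*c^3 + 26586*c^2 - 68796*c + 74088)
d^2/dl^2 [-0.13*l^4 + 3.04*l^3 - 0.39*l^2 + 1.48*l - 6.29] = -1.56*l^2 + 18.24*l - 0.78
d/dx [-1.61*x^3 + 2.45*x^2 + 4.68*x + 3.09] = -4.83*x^2 + 4.9*x + 4.68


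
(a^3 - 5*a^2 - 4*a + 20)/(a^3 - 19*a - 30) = (a - 2)/(a + 3)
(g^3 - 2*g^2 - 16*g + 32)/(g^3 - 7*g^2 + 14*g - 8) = (g + 4)/(g - 1)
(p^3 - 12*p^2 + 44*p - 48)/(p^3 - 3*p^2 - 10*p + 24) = (p - 6)/(p + 3)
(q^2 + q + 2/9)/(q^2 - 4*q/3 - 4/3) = (q + 1/3)/(q - 2)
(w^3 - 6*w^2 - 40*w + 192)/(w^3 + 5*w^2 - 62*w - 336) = (w - 4)/(w + 7)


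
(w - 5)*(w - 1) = w^2 - 6*w + 5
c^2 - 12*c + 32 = (c - 8)*(c - 4)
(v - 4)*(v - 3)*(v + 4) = v^3 - 3*v^2 - 16*v + 48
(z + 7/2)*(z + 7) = z^2 + 21*z/2 + 49/2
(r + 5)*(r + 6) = r^2 + 11*r + 30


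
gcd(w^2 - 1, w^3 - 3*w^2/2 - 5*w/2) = w + 1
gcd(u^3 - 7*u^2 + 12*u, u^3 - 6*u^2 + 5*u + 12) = u^2 - 7*u + 12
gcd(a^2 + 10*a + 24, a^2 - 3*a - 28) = a + 4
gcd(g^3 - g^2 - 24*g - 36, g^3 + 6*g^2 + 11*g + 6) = g^2 + 5*g + 6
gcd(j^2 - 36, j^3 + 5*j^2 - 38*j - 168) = j - 6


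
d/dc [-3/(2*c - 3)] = 6/(2*c - 3)^2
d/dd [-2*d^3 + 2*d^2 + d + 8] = -6*d^2 + 4*d + 1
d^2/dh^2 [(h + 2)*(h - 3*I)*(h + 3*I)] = 6*h + 4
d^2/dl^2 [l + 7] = 0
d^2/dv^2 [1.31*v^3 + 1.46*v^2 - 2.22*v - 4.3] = 7.86*v + 2.92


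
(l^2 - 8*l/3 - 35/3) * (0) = 0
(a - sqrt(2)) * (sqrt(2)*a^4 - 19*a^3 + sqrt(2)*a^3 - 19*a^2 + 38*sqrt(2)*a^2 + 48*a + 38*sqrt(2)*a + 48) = sqrt(2)*a^5 - 21*a^4 + sqrt(2)*a^4 - 21*a^3 + 57*sqrt(2)*a^3 - 28*a^2 + 57*sqrt(2)*a^2 - 48*sqrt(2)*a - 28*a - 48*sqrt(2)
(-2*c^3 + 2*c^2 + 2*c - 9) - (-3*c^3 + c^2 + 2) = c^3 + c^2 + 2*c - 11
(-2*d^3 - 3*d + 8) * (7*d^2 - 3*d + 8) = -14*d^5 + 6*d^4 - 37*d^3 + 65*d^2 - 48*d + 64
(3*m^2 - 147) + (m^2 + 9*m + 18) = 4*m^2 + 9*m - 129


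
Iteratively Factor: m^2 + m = (m)*(m + 1)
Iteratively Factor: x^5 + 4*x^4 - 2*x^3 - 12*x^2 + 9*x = (x + 3)*(x^4 + x^3 - 5*x^2 + 3*x) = (x + 3)^2*(x^3 - 2*x^2 + x) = (x - 1)*(x + 3)^2*(x^2 - x) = (x - 1)^2*(x + 3)^2*(x)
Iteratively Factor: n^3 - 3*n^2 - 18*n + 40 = (n - 2)*(n^2 - n - 20) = (n - 5)*(n - 2)*(n + 4)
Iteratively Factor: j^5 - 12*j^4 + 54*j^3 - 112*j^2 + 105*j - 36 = (j - 3)*(j^4 - 9*j^3 + 27*j^2 - 31*j + 12) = (j - 3)*(j - 1)*(j^3 - 8*j^2 + 19*j - 12) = (j - 4)*(j - 3)*(j - 1)*(j^2 - 4*j + 3) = (j - 4)*(j - 3)^2*(j - 1)*(j - 1)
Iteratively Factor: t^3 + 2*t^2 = (t)*(t^2 + 2*t) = t*(t + 2)*(t)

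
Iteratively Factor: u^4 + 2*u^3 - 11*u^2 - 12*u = (u + 1)*(u^3 + u^2 - 12*u) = (u + 1)*(u + 4)*(u^2 - 3*u) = (u - 3)*(u + 1)*(u + 4)*(u)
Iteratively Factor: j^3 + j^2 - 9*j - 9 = (j + 1)*(j^2 - 9) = (j + 1)*(j + 3)*(j - 3)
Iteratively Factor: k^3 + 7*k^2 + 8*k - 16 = (k + 4)*(k^2 + 3*k - 4) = (k + 4)^2*(k - 1)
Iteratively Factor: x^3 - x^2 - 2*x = (x - 2)*(x^2 + x) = (x - 2)*(x + 1)*(x)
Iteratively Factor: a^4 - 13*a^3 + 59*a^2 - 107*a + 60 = (a - 5)*(a^3 - 8*a^2 + 19*a - 12) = (a - 5)*(a - 3)*(a^2 - 5*a + 4) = (a - 5)*(a - 3)*(a - 1)*(a - 4)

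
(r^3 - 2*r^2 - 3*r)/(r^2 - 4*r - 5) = r*(r - 3)/(r - 5)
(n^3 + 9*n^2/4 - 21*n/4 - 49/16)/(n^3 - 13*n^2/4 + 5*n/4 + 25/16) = (8*n^2 + 14*n - 49)/(8*n^2 - 30*n + 25)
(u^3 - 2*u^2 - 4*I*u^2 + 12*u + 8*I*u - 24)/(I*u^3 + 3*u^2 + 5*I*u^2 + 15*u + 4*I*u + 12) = (-I*u^3 + u^2*(-4 + 2*I) + u*(8 - 12*I) + 24*I)/(u^3 + u^2*(5 - 3*I) + u*(4 - 15*I) - 12*I)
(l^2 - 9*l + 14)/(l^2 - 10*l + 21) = (l - 2)/(l - 3)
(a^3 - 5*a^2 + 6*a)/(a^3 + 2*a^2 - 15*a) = (a - 2)/(a + 5)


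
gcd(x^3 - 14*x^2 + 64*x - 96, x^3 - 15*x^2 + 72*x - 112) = x^2 - 8*x + 16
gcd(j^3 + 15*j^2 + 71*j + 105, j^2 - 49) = j + 7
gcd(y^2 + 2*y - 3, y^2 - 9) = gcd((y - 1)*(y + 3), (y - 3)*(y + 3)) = y + 3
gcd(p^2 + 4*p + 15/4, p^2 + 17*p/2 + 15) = p + 5/2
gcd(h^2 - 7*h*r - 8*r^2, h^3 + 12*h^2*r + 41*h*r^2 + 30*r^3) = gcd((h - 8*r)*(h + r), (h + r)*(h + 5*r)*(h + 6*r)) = h + r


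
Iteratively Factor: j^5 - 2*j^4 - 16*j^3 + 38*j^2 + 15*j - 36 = (j + 4)*(j^4 - 6*j^3 + 8*j^2 + 6*j - 9) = (j - 1)*(j + 4)*(j^3 - 5*j^2 + 3*j + 9) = (j - 3)*(j - 1)*(j + 4)*(j^2 - 2*j - 3) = (j - 3)^2*(j - 1)*(j + 4)*(j + 1)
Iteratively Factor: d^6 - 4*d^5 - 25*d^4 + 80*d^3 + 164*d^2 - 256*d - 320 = (d - 2)*(d^5 - 2*d^4 - 29*d^3 + 22*d^2 + 208*d + 160) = (d - 2)*(d + 1)*(d^4 - 3*d^3 - 26*d^2 + 48*d + 160) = (d - 5)*(d - 2)*(d + 1)*(d^3 + 2*d^2 - 16*d - 32) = (d - 5)*(d - 2)*(d + 1)*(d + 2)*(d^2 - 16) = (d - 5)*(d - 4)*(d - 2)*(d + 1)*(d + 2)*(d + 4)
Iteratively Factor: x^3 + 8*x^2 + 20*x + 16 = (x + 2)*(x^2 + 6*x + 8) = (x + 2)*(x + 4)*(x + 2)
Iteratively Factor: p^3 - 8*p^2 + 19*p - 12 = (p - 4)*(p^2 - 4*p + 3) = (p - 4)*(p - 1)*(p - 3)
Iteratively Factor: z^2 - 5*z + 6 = (z - 2)*(z - 3)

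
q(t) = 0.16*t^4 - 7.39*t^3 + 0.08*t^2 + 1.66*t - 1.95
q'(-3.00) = -215.63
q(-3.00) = 206.28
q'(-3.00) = -215.63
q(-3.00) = 206.28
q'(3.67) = -264.72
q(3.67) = -331.05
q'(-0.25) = 0.22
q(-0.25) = -2.24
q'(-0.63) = -7.40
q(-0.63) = -1.09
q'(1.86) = -70.62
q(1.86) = -44.22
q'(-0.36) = -1.30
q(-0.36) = -2.19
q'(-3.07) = -226.30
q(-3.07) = 221.75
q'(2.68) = -144.83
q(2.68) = -130.92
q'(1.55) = -48.97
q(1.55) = -25.78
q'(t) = 0.64*t^3 - 22.17*t^2 + 0.16*t + 1.66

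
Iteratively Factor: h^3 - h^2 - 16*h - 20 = (h + 2)*(h^2 - 3*h - 10) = (h - 5)*(h + 2)*(h + 2)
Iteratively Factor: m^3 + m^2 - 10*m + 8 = (m - 1)*(m^2 + 2*m - 8) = (m - 1)*(m + 4)*(m - 2)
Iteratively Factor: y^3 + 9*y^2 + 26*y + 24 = (y + 4)*(y^2 + 5*y + 6) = (y + 2)*(y + 4)*(y + 3)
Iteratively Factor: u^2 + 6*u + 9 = (u + 3)*(u + 3)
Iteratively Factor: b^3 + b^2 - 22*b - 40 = (b + 4)*(b^2 - 3*b - 10) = (b - 5)*(b + 4)*(b + 2)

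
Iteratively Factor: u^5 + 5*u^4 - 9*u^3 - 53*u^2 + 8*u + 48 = (u - 1)*(u^4 + 6*u^3 - 3*u^2 - 56*u - 48) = (u - 1)*(u + 4)*(u^3 + 2*u^2 - 11*u - 12) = (u - 3)*(u - 1)*(u + 4)*(u^2 + 5*u + 4) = (u - 3)*(u - 1)*(u + 4)^2*(u + 1)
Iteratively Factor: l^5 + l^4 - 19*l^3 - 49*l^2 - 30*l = (l)*(l^4 + l^3 - 19*l^2 - 49*l - 30) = l*(l + 1)*(l^3 - 19*l - 30) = l*(l + 1)*(l + 2)*(l^2 - 2*l - 15) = l*(l - 5)*(l + 1)*(l + 2)*(l + 3)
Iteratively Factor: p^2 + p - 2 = (p + 2)*(p - 1)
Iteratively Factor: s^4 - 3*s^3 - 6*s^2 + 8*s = (s - 1)*(s^3 - 2*s^2 - 8*s) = s*(s - 1)*(s^2 - 2*s - 8) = s*(s - 4)*(s - 1)*(s + 2)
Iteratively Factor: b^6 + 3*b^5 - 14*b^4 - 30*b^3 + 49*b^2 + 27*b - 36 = (b - 1)*(b^5 + 4*b^4 - 10*b^3 - 40*b^2 + 9*b + 36) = (b - 1)*(b + 3)*(b^4 + b^3 - 13*b^2 - b + 12) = (b - 1)*(b + 1)*(b + 3)*(b^3 - 13*b + 12) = (b - 1)^2*(b + 1)*(b + 3)*(b^2 + b - 12) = (b - 1)^2*(b + 1)*(b + 3)*(b + 4)*(b - 3)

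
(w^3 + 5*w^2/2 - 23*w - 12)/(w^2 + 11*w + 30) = (w^2 - 7*w/2 - 2)/(w + 5)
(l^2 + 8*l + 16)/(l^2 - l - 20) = (l + 4)/(l - 5)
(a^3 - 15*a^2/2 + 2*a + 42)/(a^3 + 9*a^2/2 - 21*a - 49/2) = (a^2 - 4*a - 12)/(a^2 + 8*a + 7)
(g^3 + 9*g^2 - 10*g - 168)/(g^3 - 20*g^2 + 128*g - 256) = (g^2 + 13*g + 42)/(g^2 - 16*g + 64)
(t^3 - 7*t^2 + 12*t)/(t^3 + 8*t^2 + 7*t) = (t^2 - 7*t + 12)/(t^2 + 8*t + 7)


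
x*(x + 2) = x^2 + 2*x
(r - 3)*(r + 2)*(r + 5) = r^3 + 4*r^2 - 11*r - 30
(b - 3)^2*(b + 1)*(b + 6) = b^4 + b^3 - 27*b^2 + 27*b + 54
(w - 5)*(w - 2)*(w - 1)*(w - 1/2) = w^4 - 17*w^3/2 + 21*w^2 - 37*w/2 + 5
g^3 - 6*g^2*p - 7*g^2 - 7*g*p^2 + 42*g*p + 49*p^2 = (g - 7)*(g - 7*p)*(g + p)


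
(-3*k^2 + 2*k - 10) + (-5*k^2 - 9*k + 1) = -8*k^2 - 7*k - 9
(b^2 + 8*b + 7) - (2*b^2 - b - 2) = -b^2 + 9*b + 9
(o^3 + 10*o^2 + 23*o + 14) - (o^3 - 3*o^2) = 13*o^2 + 23*o + 14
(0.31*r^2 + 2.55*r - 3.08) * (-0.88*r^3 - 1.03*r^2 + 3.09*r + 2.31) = -0.2728*r^5 - 2.5633*r^4 + 1.0418*r^3 + 11.768*r^2 - 3.6267*r - 7.1148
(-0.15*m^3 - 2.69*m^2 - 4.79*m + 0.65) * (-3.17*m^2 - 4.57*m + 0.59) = 0.4755*m^5 + 9.2128*m^4 + 27.3891*m^3 + 18.2427*m^2 - 5.7966*m + 0.3835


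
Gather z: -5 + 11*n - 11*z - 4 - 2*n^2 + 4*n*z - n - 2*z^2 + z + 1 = -2*n^2 + 10*n - 2*z^2 + z*(4*n - 10) - 8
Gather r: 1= 1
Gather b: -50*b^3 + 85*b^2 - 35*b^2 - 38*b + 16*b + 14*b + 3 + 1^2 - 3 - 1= -50*b^3 + 50*b^2 - 8*b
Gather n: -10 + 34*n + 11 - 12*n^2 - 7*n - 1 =-12*n^2 + 27*n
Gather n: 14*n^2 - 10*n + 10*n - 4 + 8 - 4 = 14*n^2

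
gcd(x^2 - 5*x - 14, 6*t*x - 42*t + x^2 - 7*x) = x - 7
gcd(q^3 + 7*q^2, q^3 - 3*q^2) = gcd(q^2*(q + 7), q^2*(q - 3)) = q^2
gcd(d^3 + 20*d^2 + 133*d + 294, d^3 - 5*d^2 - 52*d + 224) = d + 7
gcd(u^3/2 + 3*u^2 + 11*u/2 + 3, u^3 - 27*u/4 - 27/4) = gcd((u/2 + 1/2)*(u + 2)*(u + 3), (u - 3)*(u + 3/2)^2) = 1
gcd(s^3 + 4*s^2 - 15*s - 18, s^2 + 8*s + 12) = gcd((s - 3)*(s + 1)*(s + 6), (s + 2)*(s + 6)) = s + 6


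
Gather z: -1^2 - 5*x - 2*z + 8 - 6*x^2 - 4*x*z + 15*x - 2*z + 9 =-6*x^2 + 10*x + z*(-4*x - 4) + 16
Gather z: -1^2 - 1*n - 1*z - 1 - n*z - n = -2*n + z*(-n - 1) - 2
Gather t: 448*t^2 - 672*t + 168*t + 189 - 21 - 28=448*t^2 - 504*t + 140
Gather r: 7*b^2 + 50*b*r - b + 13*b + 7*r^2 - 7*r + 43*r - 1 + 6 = 7*b^2 + 12*b + 7*r^2 + r*(50*b + 36) + 5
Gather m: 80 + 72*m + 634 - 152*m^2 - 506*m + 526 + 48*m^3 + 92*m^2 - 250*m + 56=48*m^3 - 60*m^2 - 684*m + 1296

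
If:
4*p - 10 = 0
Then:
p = 5/2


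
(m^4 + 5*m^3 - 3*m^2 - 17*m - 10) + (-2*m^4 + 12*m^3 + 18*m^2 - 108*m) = -m^4 + 17*m^3 + 15*m^2 - 125*m - 10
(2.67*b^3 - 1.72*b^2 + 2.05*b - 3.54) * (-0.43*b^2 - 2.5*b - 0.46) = -1.1481*b^5 - 5.9354*b^4 + 2.1903*b^3 - 2.8116*b^2 + 7.907*b + 1.6284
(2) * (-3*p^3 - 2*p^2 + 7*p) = -6*p^3 - 4*p^2 + 14*p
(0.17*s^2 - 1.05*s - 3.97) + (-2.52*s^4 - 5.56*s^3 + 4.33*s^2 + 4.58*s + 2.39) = -2.52*s^4 - 5.56*s^3 + 4.5*s^2 + 3.53*s - 1.58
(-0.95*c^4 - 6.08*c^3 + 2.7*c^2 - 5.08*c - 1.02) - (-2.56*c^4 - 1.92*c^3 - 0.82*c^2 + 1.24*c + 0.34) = 1.61*c^4 - 4.16*c^3 + 3.52*c^2 - 6.32*c - 1.36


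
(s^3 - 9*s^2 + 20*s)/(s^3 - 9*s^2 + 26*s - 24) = s*(s - 5)/(s^2 - 5*s + 6)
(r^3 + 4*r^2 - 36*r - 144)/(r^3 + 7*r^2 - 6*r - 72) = (r - 6)/(r - 3)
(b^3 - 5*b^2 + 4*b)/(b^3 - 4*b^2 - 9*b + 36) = b*(b - 1)/(b^2 - 9)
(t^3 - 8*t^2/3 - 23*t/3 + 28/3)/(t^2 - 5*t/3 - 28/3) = t - 1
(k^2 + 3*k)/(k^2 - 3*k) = (k + 3)/(k - 3)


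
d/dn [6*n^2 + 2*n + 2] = 12*n + 2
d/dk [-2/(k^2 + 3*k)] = 2*(2*k + 3)/(k^2*(k + 3)^2)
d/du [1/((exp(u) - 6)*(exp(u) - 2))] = 2*(4 - exp(u))*exp(u)/(exp(4*u) - 16*exp(3*u) + 88*exp(2*u) - 192*exp(u) + 144)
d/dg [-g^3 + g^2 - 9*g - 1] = -3*g^2 + 2*g - 9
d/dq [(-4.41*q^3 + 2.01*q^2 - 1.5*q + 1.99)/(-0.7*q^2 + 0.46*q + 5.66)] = (3.087*q^4 - 4.0572*q^3 - 75.0072*q^2 + 25.5392*q - 9.4054)/(0.49*q^4 - 0.644*q^3 - 7.7124*q^2 + 5.2072*q + 32.0356)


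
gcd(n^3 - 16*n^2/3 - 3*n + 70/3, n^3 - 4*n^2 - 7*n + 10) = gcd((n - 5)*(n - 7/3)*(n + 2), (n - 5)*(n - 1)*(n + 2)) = n^2 - 3*n - 10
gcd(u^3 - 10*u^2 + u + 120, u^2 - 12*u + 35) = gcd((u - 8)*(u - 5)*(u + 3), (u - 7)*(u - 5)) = u - 5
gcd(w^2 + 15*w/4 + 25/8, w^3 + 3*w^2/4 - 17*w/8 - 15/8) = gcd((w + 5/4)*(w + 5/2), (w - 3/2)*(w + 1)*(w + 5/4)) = w + 5/4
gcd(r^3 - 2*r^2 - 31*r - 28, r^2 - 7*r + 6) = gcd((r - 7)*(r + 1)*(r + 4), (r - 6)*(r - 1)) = 1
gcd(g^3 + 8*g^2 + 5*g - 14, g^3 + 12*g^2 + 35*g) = g + 7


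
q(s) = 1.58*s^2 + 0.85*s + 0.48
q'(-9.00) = -27.59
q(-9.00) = 120.81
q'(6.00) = 19.81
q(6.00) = 62.46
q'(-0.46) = -0.60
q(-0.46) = 0.42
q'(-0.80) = -1.68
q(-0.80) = 0.81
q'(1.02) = 4.07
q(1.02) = 2.99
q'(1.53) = 5.68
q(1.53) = 5.48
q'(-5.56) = -16.72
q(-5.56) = 44.60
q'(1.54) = 5.72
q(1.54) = 5.54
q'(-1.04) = -2.44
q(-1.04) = 1.30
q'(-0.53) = -0.82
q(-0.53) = 0.47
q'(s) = 3.16*s + 0.85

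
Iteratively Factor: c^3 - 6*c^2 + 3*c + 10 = (c + 1)*(c^2 - 7*c + 10) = (c - 5)*(c + 1)*(c - 2)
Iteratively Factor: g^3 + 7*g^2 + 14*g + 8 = (g + 1)*(g^2 + 6*g + 8) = (g + 1)*(g + 2)*(g + 4)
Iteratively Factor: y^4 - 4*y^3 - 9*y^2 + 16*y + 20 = (y + 2)*(y^3 - 6*y^2 + 3*y + 10) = (y + 1)*(y + 2)*(y^2 - 7*y + 10) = (y - 5)*(y + 1)*(y + 2)*(y - 2)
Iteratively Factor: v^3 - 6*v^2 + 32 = (v + 2)*(v^2 - 8*v + 16) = (v - 4)*(v + 2)*(v - 4)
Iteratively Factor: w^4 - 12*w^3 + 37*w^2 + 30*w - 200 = (w - 5)*(w^3 - 7*w^2 + 2*w + 40) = (w - 5)*(w - 4)*(w^2 - 3*w - 10) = (w - 5)*(w - 4)*(w + 2)*(w - 5)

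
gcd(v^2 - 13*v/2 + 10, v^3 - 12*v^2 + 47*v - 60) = v - 4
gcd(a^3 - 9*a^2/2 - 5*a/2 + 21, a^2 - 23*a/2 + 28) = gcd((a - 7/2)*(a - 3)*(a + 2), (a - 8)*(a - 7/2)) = a - 7/2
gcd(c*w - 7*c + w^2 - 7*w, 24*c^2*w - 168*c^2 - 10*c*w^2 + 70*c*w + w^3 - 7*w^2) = w - 7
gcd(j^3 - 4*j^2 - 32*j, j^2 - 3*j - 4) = 1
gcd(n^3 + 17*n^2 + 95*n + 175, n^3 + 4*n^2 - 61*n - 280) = n^2 + 12*n + 35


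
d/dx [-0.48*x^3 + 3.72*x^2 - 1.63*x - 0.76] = -1.44*x^2 + 7.44*x - 1.63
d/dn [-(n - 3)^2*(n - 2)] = (7 - 3*n)*(n - 3)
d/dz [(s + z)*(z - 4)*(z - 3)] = 2*s*z - 7*s + 3*z^2 - 14*z + 12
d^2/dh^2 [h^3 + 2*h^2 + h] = 6*h + 4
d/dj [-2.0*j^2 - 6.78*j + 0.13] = -4.0*j - 6.78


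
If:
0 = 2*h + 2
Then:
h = -1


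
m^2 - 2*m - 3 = (m - 3)*(m + 1)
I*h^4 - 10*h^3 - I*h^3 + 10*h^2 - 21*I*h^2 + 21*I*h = h*(h + 3*I)*(h + 7*I)*(I*h - I)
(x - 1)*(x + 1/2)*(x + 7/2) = x^3 + 3*x^2 - 9*x/4 - 7/4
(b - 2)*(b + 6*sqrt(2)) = b^2 - 2*b + 6*sqrt(2)*b - 12*sqrt(2)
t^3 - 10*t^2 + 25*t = t*(t - 5)^2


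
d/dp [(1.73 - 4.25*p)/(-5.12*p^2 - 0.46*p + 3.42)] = (-21.76*p^2 + 17.7152*p - 13.7392)/(26.2144*p^4 + 4.7104*p^3 - 34.8092*p^2 - 3.1464*p + 11.6964)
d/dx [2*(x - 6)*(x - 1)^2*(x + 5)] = 8*x^3 - 18*x^2 - 108*x + 118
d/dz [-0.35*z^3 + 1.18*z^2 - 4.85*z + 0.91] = -1.05*z^2 + 2.36*z - 4.85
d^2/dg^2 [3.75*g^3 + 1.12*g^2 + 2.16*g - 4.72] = 22.5*g + 2.24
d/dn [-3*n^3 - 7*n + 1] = -9*n^2 - 7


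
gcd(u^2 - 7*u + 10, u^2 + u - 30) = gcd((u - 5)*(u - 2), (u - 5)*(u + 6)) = u - 5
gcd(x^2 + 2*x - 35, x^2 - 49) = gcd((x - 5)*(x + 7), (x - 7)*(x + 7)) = x + 7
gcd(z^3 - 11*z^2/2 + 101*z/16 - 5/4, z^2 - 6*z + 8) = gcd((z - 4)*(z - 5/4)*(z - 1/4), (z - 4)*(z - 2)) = z - 4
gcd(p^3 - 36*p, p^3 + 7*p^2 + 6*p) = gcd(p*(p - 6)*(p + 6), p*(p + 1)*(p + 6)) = p^2 + 6*p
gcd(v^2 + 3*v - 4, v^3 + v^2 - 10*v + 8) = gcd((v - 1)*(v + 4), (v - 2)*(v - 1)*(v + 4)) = v^2 + 3*v - 4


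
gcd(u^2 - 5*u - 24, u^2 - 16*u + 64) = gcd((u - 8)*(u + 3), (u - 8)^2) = u - 8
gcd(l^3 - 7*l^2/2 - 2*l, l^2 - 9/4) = 1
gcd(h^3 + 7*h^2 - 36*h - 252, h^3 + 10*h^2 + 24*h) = h + 6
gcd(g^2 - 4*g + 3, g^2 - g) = g - 1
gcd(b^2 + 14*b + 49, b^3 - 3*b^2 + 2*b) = 1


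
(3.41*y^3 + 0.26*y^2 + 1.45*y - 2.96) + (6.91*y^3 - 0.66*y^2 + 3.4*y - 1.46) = 10.32*y^3 - 0.4*y^2 + 4.85*y - 4.42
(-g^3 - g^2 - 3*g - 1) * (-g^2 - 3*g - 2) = g^5 + 4*g^4 + 8*g^3 + 12*g^2 + 9*g + 2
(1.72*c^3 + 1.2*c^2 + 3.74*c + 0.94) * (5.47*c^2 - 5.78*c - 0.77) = 9.4084*c^5 - 3.3776*c^4 + 12.1974*c^3 - 17.3994*c^2 - 8.313*c - 0.7238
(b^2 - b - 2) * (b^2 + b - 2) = b^4 - 5*b^2 + 4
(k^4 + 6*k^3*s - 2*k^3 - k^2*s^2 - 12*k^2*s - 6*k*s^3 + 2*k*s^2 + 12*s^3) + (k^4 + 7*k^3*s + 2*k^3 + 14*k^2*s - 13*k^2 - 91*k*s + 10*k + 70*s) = 2*k^4 + 13*k^3*s - k^2*s^2 + 2*k^2*s - 13*k^2 - 6*k*s^3 + 2*k*s^2 - 91*k*s + 10*k + 12*s^3 + 70*s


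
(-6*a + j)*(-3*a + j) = 18*a^2 - 9*a*j + j^2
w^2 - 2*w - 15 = (w - 5)*(w + 3)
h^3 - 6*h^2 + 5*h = h*(h - 5)*(h - 1)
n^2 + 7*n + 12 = (n + 3)*(n + 4)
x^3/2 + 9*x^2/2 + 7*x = x*(x/2 + 1)*(x + 7)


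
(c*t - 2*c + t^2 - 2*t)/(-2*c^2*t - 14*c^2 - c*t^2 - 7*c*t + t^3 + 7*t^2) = (t - 2)/(-2*c*t - 14*c + t^2 + 7*t)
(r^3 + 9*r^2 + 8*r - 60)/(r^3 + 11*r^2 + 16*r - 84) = (r + 5)/(r + 7)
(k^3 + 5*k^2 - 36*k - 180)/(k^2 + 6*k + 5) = (k^2 - 36)/(k + 1)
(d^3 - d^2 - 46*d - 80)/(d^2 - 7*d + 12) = (d^3 - d^2 - 46*d - 80)/(d^2 - 7*d + 12)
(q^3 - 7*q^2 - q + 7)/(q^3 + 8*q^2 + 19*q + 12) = (q^2 - 8*q + 7)/(q^2 + 7*q + 12)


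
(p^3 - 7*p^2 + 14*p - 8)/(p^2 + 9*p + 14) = (p^3 - 7*p^2 + 14*p - 8)/(p^2 + 9*p + 14)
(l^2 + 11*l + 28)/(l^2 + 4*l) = (l + 7)/l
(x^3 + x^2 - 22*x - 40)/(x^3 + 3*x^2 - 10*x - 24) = (x - 5)/(x - 3)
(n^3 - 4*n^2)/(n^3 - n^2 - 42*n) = n*(4 - n)/(-n^2 + n + 42)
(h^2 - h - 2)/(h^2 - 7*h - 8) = (h - 2)/(h - 8)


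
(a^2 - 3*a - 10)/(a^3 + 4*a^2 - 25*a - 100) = (a + 2)/(a^2 + 9*a + 20)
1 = 1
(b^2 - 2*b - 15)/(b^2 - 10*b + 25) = (b + 3)/(b - 5)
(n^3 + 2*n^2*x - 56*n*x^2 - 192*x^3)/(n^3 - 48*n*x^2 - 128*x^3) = (n + 6*x)/(n + 4*x)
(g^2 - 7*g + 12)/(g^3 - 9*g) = (g - 4)/(g*(g + 3))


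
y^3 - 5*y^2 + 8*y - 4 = (y - 2)^2*(y - 1)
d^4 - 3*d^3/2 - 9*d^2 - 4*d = d*(d - 4)*(d + 1/2)*(d + 2)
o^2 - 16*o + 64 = (o - 8)^2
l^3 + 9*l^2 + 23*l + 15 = (l + 1)*(l + 3)*(l + 5)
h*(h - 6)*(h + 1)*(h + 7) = h^4 + 2*h^3 - 41*h^2 - 42*h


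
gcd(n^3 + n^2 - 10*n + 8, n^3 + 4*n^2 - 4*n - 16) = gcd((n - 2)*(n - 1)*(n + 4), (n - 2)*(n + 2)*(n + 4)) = n^2 + 2*n - 8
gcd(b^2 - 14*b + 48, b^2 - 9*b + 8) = b - 8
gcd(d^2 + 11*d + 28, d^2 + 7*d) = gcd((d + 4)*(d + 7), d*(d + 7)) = d + 7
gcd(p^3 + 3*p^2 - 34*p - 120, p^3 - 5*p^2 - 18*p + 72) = p^2 - 2*p - 24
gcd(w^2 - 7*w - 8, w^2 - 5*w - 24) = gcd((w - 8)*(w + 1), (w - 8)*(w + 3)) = w - 8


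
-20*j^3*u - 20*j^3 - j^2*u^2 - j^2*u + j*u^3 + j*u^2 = (-5*j + u)*(4*j + u)*(j*u + j)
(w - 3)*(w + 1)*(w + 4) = w^3 + 2*w^2 - 11*w - 12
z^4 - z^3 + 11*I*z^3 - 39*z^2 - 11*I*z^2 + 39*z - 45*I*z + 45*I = (z - 1)*(z + 3*I)^2*(z + 5*I)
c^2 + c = c*(c + 1)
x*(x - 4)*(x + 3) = x^3 - x^2 - 12*x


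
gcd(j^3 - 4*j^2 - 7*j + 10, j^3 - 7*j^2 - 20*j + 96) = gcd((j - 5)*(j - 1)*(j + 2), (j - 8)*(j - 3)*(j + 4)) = 1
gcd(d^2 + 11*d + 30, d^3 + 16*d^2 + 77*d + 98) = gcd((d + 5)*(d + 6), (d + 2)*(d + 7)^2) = 1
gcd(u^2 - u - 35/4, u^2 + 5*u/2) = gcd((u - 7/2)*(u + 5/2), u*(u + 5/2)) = u + 5/2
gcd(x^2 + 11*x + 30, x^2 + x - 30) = x + 6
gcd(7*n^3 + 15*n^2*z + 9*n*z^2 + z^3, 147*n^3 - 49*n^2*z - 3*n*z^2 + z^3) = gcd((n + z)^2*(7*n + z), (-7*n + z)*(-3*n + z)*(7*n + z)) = 7*n + z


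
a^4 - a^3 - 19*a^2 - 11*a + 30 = (a - 5)*(a - 1)*(a + 2)*(a + 3)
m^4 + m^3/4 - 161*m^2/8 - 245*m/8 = m*(m - 5)*(m + 7/4)*(m + 7/2)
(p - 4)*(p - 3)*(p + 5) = p^3 - 2*p^2 - 23*p + 60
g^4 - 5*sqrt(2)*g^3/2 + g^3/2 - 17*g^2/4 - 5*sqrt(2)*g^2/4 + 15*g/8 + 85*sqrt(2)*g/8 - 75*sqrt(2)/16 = (g - 3/2)*(g - 1/2)*(g + 5/2)*(g - 5*sqrt(2)/2)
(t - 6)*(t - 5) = t^2 - 11*t + 30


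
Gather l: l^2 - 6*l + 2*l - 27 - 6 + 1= l^2 - 4*l - 32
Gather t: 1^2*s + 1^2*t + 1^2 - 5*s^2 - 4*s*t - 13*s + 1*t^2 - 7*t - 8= -5*s^2 - 12*s + t^2 + t*(-4*s - 6) - 7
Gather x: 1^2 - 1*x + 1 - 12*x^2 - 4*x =-12*x^2 - 5*x + 2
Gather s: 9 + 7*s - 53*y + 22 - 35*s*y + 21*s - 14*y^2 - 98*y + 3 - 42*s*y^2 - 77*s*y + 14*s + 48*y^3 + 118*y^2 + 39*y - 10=s*(-42*y^2 - 112*y + 42) + 48*y^3 + 104*y^2 - 112*y + 24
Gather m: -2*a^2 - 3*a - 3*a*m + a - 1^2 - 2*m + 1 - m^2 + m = -2*a^2 - 2*a - m^2 + m*(-3*a - 1)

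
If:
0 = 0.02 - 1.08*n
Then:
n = 0.02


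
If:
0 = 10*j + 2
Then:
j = -1/5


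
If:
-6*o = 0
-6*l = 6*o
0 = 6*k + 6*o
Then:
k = 0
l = 0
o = 0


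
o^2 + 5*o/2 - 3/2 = (o - 1/2)*(o + 3)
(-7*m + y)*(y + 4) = -7*m*y - 28*m + y^2 + 4*y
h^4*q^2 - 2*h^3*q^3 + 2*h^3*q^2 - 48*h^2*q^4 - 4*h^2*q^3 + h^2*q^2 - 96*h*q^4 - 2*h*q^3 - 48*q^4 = (h - 8*q)*(h + 6*q)*(h*q + q)^2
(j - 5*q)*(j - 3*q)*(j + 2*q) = j^3 - 6*j^2*q - j*q^2 + 30*q^3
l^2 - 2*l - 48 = (l - 8)*(l + 6)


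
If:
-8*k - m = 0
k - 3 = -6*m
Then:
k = -3/47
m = 24/47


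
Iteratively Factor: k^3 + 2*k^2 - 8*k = (k - 2)*(k^2 + 4*k) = (k - 2)*(k + 4)*(k)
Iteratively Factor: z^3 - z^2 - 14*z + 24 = (z + 4)*(z^2 - 5*z + 6) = (z - 2)*(z + 4)*(z - 3)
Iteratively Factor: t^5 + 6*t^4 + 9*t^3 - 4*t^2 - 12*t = (t + 2)*(t^4 + 4*t^3 + t^2 - 6*t) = t*(t + 2)*(t^3 + 4*t^2 + t - 6) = t*(t + 2)^2*(t^2 + 2*t - 3) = t*(t + 2)^2*(t + 3)*(t - 1)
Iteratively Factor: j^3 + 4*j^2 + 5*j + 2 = (j + 1)*(j^2 + 3*j + 2) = (j + 1)^2*(j + 2)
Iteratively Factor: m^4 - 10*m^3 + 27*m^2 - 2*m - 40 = (m - 5)*(m^3 - 5*m^2 + 2*m + 8) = (m - 5)*(m + 1)*(m^2 - 6*m + 8) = (m - 5)*(m - 4)*(m + 1)*(m - 2)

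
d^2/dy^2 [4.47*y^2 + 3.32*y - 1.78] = 8.94000000000000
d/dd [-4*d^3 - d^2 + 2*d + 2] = -12*d^2 - 2*d + 2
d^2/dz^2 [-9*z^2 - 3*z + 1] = -18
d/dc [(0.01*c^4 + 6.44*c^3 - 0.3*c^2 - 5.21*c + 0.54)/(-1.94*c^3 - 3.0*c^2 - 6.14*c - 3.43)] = (-0.0194*c^6 - 0.0599999999999952*c^5 - 20.0862*c^4 - 99.4352*c^3 - 76.9128*c^2 + 5.29799999999999*c + 21.1859)/(3.7636*c^6 + 11.64*c^5 + 32.8232*c^4 + 50.1484*c^3 + 58.2796*c^2 + 42.1204*c + 11.7649)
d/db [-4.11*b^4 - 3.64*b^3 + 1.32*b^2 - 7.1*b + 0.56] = -16.44*b^3 - 10.92*b^2 + 2.64*b - 7.1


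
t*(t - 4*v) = t^2 - 4*t*v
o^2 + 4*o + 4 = (o + 2)^2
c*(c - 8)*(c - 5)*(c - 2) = c^4 - 15*c^3 + 66*c^2 - 80*c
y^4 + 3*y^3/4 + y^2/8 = y^2*(y + 1/4)*(y + 1/2)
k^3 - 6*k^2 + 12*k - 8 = (k - 2)^3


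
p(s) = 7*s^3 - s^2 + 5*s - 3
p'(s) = 21*s^2 - 2*s + 5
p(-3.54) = -343.76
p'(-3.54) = 275.24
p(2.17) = 74.67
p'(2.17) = 99.55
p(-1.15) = -20.72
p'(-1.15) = 35.07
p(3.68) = 350.71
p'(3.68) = 282.03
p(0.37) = -0.93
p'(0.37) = 7.13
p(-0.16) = -3.85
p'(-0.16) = 5.86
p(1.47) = 24.42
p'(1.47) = 47.44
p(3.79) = 382.67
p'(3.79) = 299.07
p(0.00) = -3.00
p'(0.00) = 5.00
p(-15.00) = -23928.00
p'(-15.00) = 4760.00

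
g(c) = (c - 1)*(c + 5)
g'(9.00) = 22.00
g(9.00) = 112.00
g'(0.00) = 4.00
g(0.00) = -5.00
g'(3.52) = 11.04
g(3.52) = 21.47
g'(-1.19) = 1.62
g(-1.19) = -8.34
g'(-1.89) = 0.22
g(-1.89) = -8.99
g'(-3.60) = -3.20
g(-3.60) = -6.44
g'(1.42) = 6.84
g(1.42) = 2.70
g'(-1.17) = 1.66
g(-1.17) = -8.31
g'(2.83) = 9.66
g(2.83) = 14.33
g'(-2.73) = -1.46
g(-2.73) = -8.47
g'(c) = 2*c + 4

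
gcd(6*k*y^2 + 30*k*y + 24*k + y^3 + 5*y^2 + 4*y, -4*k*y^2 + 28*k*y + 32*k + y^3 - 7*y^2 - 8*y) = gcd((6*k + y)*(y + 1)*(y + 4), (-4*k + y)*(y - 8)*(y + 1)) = y + 1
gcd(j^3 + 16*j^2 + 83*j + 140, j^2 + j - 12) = j + 4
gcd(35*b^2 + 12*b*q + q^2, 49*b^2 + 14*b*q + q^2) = 7*b + q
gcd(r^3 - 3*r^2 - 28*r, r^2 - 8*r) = r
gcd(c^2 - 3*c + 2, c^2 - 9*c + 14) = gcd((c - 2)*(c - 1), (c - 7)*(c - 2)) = c - 2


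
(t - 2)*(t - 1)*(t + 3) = t^3 - 7*t + 6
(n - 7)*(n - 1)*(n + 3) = n^3 - 5*n^2 - 17*n + 21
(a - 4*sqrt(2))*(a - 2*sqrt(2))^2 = a^3 - 8*sqrt(2)*a^2 + 40*a - 32*sqrt(2)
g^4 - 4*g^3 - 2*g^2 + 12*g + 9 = (g - 3)^2*(g + 1)^2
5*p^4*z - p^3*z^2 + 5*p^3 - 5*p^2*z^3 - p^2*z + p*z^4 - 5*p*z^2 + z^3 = (-5*p + z)*(-p + z)*(p + z)*(p*z + 1)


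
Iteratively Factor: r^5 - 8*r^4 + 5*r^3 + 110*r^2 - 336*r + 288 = (r + 4)*(r^4 - 12*r^3 + 53*r^2 - 102*r + 72) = (r - 3)*(r + 4)*(r^3 - 9*r^2 + 26*r - 24) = (r - 3)*(r - 2)*(r + 4)*(r^2 - 7*r + 12) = (r - 3)^2*(r - 2)*(r + 4)*(r - 4)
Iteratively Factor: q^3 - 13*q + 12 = (q - 3)*(q^2 + 3*q - 4) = (q - 3)*(q - 1)*(q + 4)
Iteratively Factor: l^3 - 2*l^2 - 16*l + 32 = (l - 4)*(l^2 + 2*l - 8) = (l - 4)*(l + 4)*(l - 2)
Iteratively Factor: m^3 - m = (m - 1)*(m^2 + m) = (m - 1)*(m + 1)*(m)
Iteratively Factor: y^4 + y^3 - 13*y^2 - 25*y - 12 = (y + 1)*(y^3 - 13*y - 12) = (y - 4)*(y + 1)*(y^2 + 4*y + 3) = (y - 4)*(y + 1)*(y + 3)*(y + 1)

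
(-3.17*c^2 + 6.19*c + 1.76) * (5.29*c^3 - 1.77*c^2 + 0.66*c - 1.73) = -16.7693*c^5 + 38.356*c^4 - 3.7381*c^3 + 6.4543*c^2 - 9.5471*c - 3.0448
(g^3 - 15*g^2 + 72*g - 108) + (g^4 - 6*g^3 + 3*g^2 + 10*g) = g^4 - 5*g^3 - 12*g^2 + 82*g - 108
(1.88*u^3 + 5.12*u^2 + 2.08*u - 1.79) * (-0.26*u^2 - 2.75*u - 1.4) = -0.4888*u^5 - 6.5012*u^4 - 17.2528*u^3 - 12.4226*u^2 + 2.0105*u + 2.506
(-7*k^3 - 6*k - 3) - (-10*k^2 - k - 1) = -7*k^3 + 10*k^2 - 5*k - 2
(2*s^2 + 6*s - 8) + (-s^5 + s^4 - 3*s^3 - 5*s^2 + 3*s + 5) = -s^5 + s^4 - 3*s^3 - 3*s^2 + 9*s - 3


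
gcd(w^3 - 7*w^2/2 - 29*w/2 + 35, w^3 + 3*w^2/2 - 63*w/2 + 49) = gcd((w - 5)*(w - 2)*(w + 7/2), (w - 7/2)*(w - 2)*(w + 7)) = w - 2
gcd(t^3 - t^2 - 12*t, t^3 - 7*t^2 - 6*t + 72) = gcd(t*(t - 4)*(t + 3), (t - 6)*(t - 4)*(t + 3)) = t^2 - t - 12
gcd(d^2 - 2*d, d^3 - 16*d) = d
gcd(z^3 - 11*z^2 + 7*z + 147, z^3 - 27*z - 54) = z + 3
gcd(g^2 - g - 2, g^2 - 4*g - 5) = g + 1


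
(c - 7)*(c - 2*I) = c^2 - 7*c - 2*I*c + 14*I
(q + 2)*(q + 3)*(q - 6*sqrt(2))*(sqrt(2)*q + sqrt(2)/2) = sqrt(2)*q^4 - 12*q^3 + 11*sqrt(2)*q^3/2 - 66*q^2 + 17*sqrt(2)*q^2/2 - 102*q + 3*sqrt(2)*q - 36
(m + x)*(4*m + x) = 4*m^2 + 5*m*x + x^2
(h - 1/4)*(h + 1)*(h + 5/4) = h^3 + 2*h^2 + 11*h/16 - 5/16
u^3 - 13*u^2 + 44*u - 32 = (u - 8)*(u - 4)*(u - 1)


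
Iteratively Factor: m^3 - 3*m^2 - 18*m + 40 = (m - 5)*(m^2 + 2*m - 8) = (m - 5)*(m - 2)*(m + 4)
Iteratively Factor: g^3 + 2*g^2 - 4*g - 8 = (g - 2)*(g^2 + 4*g + 4) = (g - 2)*(g + 2)*(g + 2)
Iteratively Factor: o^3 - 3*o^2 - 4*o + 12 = (o - 3)*(o^2 - 4) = (o - 3)*(o + 2)*(o - 2)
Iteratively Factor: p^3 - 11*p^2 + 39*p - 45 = (p - 3)*(p^2 - 8*p + 15) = (p - 5)*(p - 3)*(p - 3)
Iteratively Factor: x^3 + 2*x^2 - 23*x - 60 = (x - 5)*(x^2 + 7*x + 12) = (x - 5)*(x + 3)*(x + 4)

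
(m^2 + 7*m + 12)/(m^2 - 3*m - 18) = (m + 4)/(m - 6)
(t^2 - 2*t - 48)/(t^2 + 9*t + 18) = (t - 8)/(t + 3)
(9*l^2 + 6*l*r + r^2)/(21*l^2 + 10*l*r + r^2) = (3*l + r)/(7*l + r)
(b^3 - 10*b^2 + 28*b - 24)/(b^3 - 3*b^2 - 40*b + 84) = (b^2 - 8*b + 12)/(b^2 - b - 42)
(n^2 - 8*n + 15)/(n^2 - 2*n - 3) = (n - 5)/(n + 1)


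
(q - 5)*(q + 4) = q^2 - q - 20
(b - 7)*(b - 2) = b^2 - 9*b + 14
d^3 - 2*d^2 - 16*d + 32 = (d - 4)*(d - 2)*(d + 4)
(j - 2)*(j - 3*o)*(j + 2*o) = j^3 - j^2*o - 2*j^2 - 6*j*o^2 + 2*j*o + 12*o^2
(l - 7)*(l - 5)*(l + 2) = l^3 - 10*l^2 + 11*l + 70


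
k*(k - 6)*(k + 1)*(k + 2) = k^4 - 3*k^3 - 16*k^2 - 12*k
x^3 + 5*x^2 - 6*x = x*(x - 1)*(x + 6)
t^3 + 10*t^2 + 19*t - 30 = (t - 1)*(t + 5)*(t + 6)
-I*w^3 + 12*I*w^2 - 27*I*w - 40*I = (w - 8)*(w - 5)*(-I*w - I)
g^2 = g^2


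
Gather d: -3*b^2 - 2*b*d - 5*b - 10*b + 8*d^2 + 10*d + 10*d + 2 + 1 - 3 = -3*b^2 - 15*b + 8*d^2 + d*(20 - 2*b)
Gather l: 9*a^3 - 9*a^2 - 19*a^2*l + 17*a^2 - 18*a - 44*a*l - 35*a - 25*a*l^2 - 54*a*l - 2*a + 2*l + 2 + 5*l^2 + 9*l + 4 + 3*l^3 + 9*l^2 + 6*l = 9*a^3 + 8*a^2 - 55*a + 3*l^3 + l^2*(14 - 25*a) + l*(-19*a^2 - 98*a + 17) + 6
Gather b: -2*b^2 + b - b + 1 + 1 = 2 - 2*b^2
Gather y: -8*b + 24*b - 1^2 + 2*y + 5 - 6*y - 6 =16*b - 4*y - 2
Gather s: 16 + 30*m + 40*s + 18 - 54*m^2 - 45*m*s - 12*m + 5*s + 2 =-54*m^2 + 18*m + s*(45 - 45*m) + 36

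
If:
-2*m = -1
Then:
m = 1/2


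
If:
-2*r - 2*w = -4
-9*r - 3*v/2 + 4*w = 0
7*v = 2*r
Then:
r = 28/47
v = 8/47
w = 66/47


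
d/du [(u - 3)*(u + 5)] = 2*u + 2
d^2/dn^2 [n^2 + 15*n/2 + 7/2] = 2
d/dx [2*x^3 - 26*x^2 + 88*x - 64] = 6*x^2 - 52*x + 88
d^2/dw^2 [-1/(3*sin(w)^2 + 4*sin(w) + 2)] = 2*(18*sin(w)^4 + 18*sin(w)^3 - 31*sin(w)^2 - 40*sin(w) - 10)/(3*sin(w)^2 + 4*sin(w) + 2)^3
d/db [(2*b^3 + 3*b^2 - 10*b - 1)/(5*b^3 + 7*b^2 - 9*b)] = (-b^4 + 64*b^3 + 58*b^2 + 14*b - 9)/(b^2*(25*b^4 + 70*b^3 - 41*b^2 - 126*b + 81))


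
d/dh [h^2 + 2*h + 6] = 2*h + 2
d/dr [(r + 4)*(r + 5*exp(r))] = r + (r + 4)*(5*exp(r) + 1) + 5*exp(r)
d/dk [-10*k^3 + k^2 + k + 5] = -30*k^2 + 2*k + 1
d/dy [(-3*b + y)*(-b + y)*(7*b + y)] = -25*b^2 + 6*b*y + 3*y^2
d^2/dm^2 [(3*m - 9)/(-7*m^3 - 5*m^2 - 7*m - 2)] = 6*(-(m - 3)*(21*m^2 + 10*m + 7)^2 + (21*m^2 + 10*m + (m - 3)*(21*m + 5) + 7)*(7*m^3 + 5*m^2 + 7*m + 2))/(7*m^3 + 5*m^2 + 7*m + 2)^3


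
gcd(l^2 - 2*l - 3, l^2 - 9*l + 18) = l - 3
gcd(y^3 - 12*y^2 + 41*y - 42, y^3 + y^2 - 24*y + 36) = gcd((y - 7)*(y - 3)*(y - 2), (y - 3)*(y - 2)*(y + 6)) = y^2 - 5*y + 6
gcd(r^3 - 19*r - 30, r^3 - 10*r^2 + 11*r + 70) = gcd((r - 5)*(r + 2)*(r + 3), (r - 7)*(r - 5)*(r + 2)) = r^2 - 3*r - 10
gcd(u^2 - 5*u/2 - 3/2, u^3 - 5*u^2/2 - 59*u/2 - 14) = u + 1/2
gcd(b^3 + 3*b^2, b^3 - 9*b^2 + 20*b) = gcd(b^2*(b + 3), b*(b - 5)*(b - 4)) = b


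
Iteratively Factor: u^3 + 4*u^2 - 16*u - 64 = (u + 4)*(u^2 - 16) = (u + 4)^2*(u - 4)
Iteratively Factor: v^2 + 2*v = (v)*(v + 2)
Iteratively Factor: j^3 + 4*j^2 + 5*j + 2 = (j + 1)*(j^2 + 3*j + 2) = (j + 1)^2*(j + 2)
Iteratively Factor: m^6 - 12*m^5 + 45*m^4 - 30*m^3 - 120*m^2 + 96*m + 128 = (m - 4)*(m^5 - 8*m^4 + 13*m^3 + 22*m^2 - 32*m - 32) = (m - 4)*(m + 1)*(m^4 - 9*m^3 + 22*m^2 - 32) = (m - 4)*(m - 2)*(m + 1)*(m^3 - 7*m^2 + 8*m + 16) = (m - 4)^2*(m - 2)*(m + 1)*(m^2 - 3*m - 4) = (m - 4)^2*(m - 2)*(m + 1)^2*(m - 4)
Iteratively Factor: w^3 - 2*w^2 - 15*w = (w)*(w^2 - 2*w - 15) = w*(w + 3)*(w - 5)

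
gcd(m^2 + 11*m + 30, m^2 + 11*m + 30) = m^2 + 11*m + 30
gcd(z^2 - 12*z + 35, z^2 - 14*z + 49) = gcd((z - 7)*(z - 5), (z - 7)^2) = z - 7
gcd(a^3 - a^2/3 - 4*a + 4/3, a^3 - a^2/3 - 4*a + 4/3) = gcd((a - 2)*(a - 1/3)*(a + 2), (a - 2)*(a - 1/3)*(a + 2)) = a^3 - a^2/3 - 4*a + 4/3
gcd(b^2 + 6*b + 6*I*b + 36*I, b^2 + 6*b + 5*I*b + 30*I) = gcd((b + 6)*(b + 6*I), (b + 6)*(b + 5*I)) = b + 6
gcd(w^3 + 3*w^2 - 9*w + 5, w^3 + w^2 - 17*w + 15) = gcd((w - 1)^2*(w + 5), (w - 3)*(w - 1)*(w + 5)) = w^2 + 4*w - 5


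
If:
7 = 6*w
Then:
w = 7/6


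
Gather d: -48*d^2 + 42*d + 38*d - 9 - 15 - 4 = -48*d^2 + 80*d - 28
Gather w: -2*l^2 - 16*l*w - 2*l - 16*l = -2*l^2 - 16*l*w - 18*l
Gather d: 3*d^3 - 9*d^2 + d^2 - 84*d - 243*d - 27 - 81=3*d^3 - 8*d^2 - 327*d - 108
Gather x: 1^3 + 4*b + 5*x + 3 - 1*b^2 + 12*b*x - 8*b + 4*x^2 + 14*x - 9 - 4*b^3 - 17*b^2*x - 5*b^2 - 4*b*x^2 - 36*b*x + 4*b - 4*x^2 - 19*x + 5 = -4*b^3 - 6*b^2 - 4*b*x^2 + x*(-17*b^2 - 24*b)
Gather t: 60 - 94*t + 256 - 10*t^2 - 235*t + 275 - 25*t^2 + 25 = -35*t^2 - 329*t + 616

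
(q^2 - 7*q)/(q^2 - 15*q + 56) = q/(q - 8)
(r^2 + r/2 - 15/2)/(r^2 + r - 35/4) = 2*(r + 3)/(2*r + 7)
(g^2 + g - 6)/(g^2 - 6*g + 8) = (g + 3)/(g - 4)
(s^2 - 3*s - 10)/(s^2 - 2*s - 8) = (s - 5)/(s - 4)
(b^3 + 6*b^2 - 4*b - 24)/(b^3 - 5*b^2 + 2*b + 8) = (b^2 + 8*b + 12)/(b^2 - 3*b - 4)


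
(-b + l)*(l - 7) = -b*l + 7*b + l^2 - 7*l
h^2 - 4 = (h - 2)*(h + 2)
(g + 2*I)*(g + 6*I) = g^2 + 8*I*g - 12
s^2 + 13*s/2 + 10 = (s + 5/2)*(s + 4)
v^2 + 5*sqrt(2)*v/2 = v*(v + 5*sqrt(2)/2)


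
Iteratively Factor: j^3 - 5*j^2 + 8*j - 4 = (j - 2)*(j^2 - 3*j + 2) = (j - 2)^2*(j - 1)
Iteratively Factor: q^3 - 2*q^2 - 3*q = (q + 1)*(q^2 - 3*q) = q*(q + 1)*(q - 3)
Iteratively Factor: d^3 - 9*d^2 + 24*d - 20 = (d - 2)*(d^2 - 7*d + 10) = (d - 5)*(d - 2)*(d - 2)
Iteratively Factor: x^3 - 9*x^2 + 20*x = (x - 4)*(x^2 - 5*x) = (x - 5)*(x - 4)*(x)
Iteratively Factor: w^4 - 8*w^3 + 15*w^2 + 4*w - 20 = (w - 2)*(w^3 - 6*w^2 + 3*w + 10) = (w - 5)*(w - 2)*(w^2 - w - 2) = (w - 5)*(w - 2)*(w + 1)*(w - 2)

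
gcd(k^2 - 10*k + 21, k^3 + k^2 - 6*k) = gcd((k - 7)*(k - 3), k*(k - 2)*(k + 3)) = 1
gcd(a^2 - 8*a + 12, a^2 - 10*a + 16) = a - 2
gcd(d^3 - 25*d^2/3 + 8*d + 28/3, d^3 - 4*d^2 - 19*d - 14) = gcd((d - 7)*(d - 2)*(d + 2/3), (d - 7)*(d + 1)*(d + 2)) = d - 7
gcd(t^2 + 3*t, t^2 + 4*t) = t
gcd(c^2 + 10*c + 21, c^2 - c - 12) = c + 3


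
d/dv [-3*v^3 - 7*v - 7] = -9*v^2 - 7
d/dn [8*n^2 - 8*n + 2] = 16*n - 8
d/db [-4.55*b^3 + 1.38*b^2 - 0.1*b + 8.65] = -13.65*b^2 + 2.76*b - 0.1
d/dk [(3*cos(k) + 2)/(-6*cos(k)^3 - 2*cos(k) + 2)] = -(27*cos(k)/2 + 9*cos(2*k) + 9*cos(3*k)/2 + 14)*sin(k)/(2*(3*cos(k)^3 + cos(k) - 1)^2)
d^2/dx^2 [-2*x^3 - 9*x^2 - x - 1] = -12*x - 18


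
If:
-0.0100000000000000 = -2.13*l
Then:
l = 0.00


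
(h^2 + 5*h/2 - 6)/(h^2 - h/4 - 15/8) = 4*(h + 4)/(4*h + 5)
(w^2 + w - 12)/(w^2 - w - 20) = (w - 3)/(w - 5)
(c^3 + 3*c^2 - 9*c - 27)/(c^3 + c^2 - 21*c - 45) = (c - 3)/(c - 5)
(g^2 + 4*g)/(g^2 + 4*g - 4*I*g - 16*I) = g/(g - 4*I)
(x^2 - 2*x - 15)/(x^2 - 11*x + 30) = (x + 3)/(x - 6)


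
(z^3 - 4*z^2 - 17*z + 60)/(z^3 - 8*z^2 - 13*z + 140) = (z - 3)/(z - 7)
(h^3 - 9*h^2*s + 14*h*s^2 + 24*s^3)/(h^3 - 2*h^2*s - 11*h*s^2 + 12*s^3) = (-h^2 + 5*h*s + 6*s^2)/(-h^2 - 2*h*s + 3*s^2)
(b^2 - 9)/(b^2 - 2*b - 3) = (b + 3)/(b + 1)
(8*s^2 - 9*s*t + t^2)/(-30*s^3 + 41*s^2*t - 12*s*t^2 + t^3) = (-8*s + t)/(30*s^2 - 11*s*t + t^2)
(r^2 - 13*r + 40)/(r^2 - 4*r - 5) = (r - 8)/(r + 1)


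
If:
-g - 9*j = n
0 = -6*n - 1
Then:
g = 1/6 - 9*j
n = -1/6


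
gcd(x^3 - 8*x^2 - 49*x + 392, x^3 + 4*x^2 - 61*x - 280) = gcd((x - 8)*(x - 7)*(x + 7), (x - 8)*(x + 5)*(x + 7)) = x^2 - x - 56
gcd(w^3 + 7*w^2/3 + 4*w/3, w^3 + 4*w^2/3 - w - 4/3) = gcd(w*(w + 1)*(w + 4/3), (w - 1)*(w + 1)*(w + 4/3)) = w^2 + 7*w/3 + 4/3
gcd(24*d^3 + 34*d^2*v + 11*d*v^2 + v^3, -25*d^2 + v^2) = 1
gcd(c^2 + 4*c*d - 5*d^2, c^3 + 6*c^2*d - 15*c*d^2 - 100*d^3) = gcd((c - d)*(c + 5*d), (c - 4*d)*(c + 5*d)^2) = c + 5*d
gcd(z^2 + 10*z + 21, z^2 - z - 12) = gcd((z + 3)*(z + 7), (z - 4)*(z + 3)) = z + 3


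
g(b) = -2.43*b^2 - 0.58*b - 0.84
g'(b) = -4.86*b - 0.58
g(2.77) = -21.09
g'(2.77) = -14.04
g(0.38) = -1.41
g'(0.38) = -2.43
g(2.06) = -12.35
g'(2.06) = -10.59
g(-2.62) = -16.00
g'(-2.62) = 12.15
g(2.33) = -15.38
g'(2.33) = -11.90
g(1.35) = -6.05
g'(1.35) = -7.14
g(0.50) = -1.74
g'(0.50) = -3.01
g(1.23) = -5.23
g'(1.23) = -6.56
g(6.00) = -91.80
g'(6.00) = -29.74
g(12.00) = -357.72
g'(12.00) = -58.90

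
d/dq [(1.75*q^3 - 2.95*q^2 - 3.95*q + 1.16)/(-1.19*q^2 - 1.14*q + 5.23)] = (-2.0825*q^4 - 3.99*q^3 + 26.12*q^2 - 28.0962*q - 19.3361)/(1.4161*q^4 + 2.7132*q^3 - 11.1478*q^2 - 11.9244*q + 27.3529)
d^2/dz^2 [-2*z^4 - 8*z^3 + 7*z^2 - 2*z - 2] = -24*z^2 - 48*z + 14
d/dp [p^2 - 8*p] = 2*p - 8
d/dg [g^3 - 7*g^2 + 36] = g*(3*g - 14)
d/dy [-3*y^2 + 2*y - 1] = 2 - 6*y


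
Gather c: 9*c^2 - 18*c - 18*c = 9*c^2 - 36*c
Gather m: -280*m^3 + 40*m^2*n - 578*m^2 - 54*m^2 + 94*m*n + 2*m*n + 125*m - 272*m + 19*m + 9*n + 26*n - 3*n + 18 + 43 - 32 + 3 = -280*m^3 + m^2*(40*n - 632) + m*(96*n - 128) + 32*n + 32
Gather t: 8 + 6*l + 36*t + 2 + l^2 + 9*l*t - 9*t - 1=l^2 + 6*l + t*(9*l + 27) + 9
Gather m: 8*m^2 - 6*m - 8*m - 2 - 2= 8*m^2 - 14*m - 4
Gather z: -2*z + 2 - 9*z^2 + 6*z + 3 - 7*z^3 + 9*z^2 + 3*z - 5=-7*z^3 + 7*z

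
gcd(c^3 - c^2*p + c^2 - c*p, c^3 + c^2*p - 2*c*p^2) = -c^2 + c*p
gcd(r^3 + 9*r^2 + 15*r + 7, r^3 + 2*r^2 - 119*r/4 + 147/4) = r + 7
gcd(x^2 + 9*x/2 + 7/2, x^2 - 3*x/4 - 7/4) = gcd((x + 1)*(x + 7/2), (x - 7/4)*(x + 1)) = x + 1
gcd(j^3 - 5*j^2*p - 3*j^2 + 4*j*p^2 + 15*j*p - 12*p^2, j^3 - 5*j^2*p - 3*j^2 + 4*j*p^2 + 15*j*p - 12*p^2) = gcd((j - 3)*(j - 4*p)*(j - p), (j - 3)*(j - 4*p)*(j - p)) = j^3 - 5*j^2*p - 3*j^2 + 4*j*p^2 + 15*j*p - 12*p^2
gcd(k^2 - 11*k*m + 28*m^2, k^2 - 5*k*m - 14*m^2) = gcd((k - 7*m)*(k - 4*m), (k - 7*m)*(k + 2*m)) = k - 7*m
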